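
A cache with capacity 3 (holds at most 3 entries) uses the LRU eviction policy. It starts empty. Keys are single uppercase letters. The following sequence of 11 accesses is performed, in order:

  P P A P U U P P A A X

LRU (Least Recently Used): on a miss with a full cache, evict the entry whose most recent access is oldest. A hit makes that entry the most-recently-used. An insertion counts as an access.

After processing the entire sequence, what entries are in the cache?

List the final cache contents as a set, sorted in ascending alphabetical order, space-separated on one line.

LRU simulation (capacity=3):
  1. access P: MISS. Cache (LRU->MRU): [P]
  2. access P: HIT. Cache (LRU->MRU): [P]
  3. access A: MISS. Cache (LRU->MRU): [P A]
  4. access P: HIT. Cache (LRU->MRU): [A P]
  5. access U: MISS. Cache (LRU->MRU): [A P U]
  6. access U: HIT. Cache (LRU->MRU): [A P U]
  7. access P: HIT. Cache (LRU->MRU): [A U P]
  8. access P: HIT. Cache (LRU->MRU): [A U P]
  9. access A: HIT. Cache (LRU->MRU): [U P A]
  10. access A: HIT. Cache (LRU->MRU): [U P A]
  11. access X: MISS, evict U. Cache (LRU->MRU): [P A X]
Total: 7 hits, 4 misses, 1 evictions

Answer: A P X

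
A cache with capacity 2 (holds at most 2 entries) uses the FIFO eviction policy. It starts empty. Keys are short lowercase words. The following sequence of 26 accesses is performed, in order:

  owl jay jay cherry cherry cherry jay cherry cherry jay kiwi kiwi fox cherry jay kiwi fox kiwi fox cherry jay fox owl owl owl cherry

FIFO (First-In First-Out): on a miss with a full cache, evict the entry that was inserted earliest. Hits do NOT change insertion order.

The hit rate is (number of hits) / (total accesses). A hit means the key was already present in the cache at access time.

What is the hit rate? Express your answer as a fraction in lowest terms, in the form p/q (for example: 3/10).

Answer: 6/13

Derivation:
FIFO simulation (capacity=2):
  1. access owl: MISS. Cache (old->new): [owl]
  2. access jay: MISS. Cache (old->new): [owl jay]
  3. access jay: HIT. Cache (old->new): [owl jay]
  4. access cherry: MISS, evict owl. Cache (old->new): [jay cherry]
  5. access cherry: HIT. Cache (old->new): [jay cherry]
  6. access cherry: HIT. Cache (old->new): [jay cherry]
  7. access jay: HIT. Cache (old->new): [jay cherry]
  8. access cherry: HIT. Cache (old->new): [jay cherry]
  9. access cherry: HIT. Cache (old->new): [jay cherry]
  10. access jay: HIT. Cache (old->new): [jay cherry]
  11. access kiwi: MISS, evict jay. Cache (old->new): [cherry kiwi]
  12. access kiwi: HIT. Cache (old->new): [cherry kiwi]
  13. access fox: MISS, evict cherry. Cache (old->new): [kiwi fox]
  14. access cherry: MISS, evict kiwi. Cache (old->new): [fox cherry]
  15. access jay: MISS, evict fox. Cache (old->new): [cherry jay]
  16. access kiwi: MISS, evict cherry. Cache (old->new): [jay kiwi]
  17. access fox: MISS, evict jay. Cache (old->new): [kiwi fox]
  18. access kiwi: HIT. Cache (old->new): [kiwi fox]
  19. access fox: HIT. Cache (old->new): [kiwi fox]
  20. access cherry: MISS, evict kiwi. Cache (old->new): [fox cherry]
  21. access jay: MISS, evict fox. Cache (old->new): [cherry jay]
  22. access fox: MISS, evict cherry. Cache (old->new): [jay fox]
  23. access owl: MISS, evict jay. Cache (old->new): [fox owl]
  24. access owl: HIT. Cache (old->new): [fox owl]
  25. access owl: HIT. Cache (old->new): [fox owl]
  26. access cherry: MISS, evict fox. Cache (old->new): [owl cherry]
Total: 12 hits, 14 misses, 12 evictions

Hit rate = 12/26 = 6/13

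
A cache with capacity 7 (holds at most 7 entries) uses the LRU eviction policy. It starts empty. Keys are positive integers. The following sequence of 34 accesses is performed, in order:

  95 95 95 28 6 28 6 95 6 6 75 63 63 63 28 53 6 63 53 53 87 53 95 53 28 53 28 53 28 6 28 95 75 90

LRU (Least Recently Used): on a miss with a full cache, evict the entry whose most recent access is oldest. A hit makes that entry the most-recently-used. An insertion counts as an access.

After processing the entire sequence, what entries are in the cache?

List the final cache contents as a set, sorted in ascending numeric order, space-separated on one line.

Answer: 6 28 53 75 87 90 95

Derivation:
LRU simulation (capacity=7):
  1. access 95: MISS. Cache (LRU->MRU): [95]
  2. access 95: HIT. Cache (LRU->MRU): [95]
  3. access 95: HIT. Cache (LRU->MRU): [95]
  4. access 28: MISS. Cache (LRU->MRU): [95 28]
  5. access 6: MISS. Cache (LRU->MRU): [95 28 6]
  6. access 28: HIT. Cache (LRU->MRU): [95 6 28]
  7. access 6: HIT. Cache (LRU->MRU): [95 28 6]
  8. access 95: HIT. Cache (LRU->MRU): [28 6 95]
  9. access 6: HIT. Cache (LRU->MRU): [28 95 6]
  10. access 6: HIT. Cache (LRU->MRU): [28 95 6]
  11. access 75: MISS. Cache (LRU->MRU): [28 95 6 75]
  12. access 63: MISS. Cache (LRU->MRU): [28 95 6 75 63]
  13. access 63: HIT. Cache (LRU->MRU): [28 95 6 75 63]
  14. access 63: HIT. Cache (LRU->MRU): [28 95 6 75 63]
  15. access 28: HIT. Cache (LRU->MRU): [95 6 75 63 28]
  16. access 53: MISS. Cache (LRU->MRU): [95 6 75 63 28 53]
  17. access 6: HIT. Cache (LRU->MRU): [95 75 63 28 53 6]
  18. access 63: HIT. Cache (LRU->MRU): [95 75 28 53 6 63]
  19. access 53: HIT. Cache (LRU->MRU): [95 75 28 6 63 53]
  20. access 53: HIT. Cache (LRU->MRU): [95 75 28 6 63 53]
  21. access 87: MISS. Cache (LRU->MRU): [95 75 28 6 63 53 87]
  22. access 53: HIT. Cache (LRU->MRU): [95 75 28 6 63 87 53]
  23. access 95: HIT. Cache (LRU->MRU): [75 28 6 63 87 53 95]
  24. access 53: HIT. Cache (LRU->MRU): [75 28 6 63 87 95 53]
  25. access 28: HIT. Cache (LRU->MRU): [75 6 63 87 95 53 28]
  26. access 53: HIT. Cache (LRU->MRU): [75 6 63 87 95 28 53]
  27. access 28: HIT. Cache (LRU->MRU): [75 6 63 87 95 53 28]
  28. access 53: HIT. Cache (LRU->MRU): [75 6 63 87 95 28 53]
  29. access 28: HIT. Cache (LRU->MRU): [75 6 63 87 95 53 28]
  30. access 6: HIT. Cache (LRU->MRU): [75 63 87 95 53 28 6]
  31. access 28: HIT. Cache (LRU->MRU): [75 63 87 95 53 6 28]
  32. access 95: HIT. Cache (LRU->MRU): [75 63 87 53 6 28 95]
  33. access 75: HIT. Cache (LRU->MRU): [63 87 53 6 28 95 75]
  34. access 90: MISS, evict 63. Cache (LRU->MRU): [87 53 6 28 95 75 90]
Total: 26 hits, 8 misses, 1 evictions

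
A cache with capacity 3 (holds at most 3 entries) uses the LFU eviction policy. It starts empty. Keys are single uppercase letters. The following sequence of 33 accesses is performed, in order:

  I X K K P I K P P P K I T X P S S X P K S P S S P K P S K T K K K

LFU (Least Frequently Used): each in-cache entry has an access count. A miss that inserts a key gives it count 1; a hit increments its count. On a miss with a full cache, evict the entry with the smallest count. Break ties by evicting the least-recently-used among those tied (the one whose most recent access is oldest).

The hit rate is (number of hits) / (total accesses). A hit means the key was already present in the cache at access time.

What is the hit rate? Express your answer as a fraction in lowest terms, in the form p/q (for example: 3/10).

Answer: 2/3

Derivation:
LFU simulation (capacity=3):
  1. access I: MISS. Cache: [I(c=1)]
  2. access X: MISS. Cache: [I(c=1) X(c=1)]
  3. access K: MISS. Cache: [I(c=1) X(c=1) K(c=1)]
  4. access K: HIT, count now 2. Cache: [I(c=1) X(c=1) K(c=2)]
  5. access P: MISS, evict I(c=1). Cache: [X(c=1) P(c=1) K(c=2)]
  6. access I: MISS, evict X(c=1). Cache: [P(c=1) I(c=1) K(c=2)]
  7. access K: HIT, count now 3. Cache: [P(c=1) I(c=1) K(c=3)]
  8. access P: HIT, count now 2. Cache: [I(c=1) P(c=2) K(c=3)]
  9. access P: HIT, count now 3. Cache: [I(c=1) K(c=3) P(c=3)]
  10. access P: HIT, count now 4. Cache: [I(c=1) K(c=3) P(c=4)]
  11. access K: HIT, count now 4. Cache: [I(c=1) P(c=4) K(c=4)]
  12. access I: HIT, count now 2. Cache: [I(c=2) P(c=4) K(c=4)]
  13. access T: MISS, evict I(c=2). Cache: [T(c=1) P(c=4) K(c=4)]
  14. access X: MISS, evict T(c=1). Cache: [X(c=1) P(c=4) K(c=4)]
  15. access P: HIT, count now 5. Cache: [X(c=1) K(c=4) P(c=5)]
  16. access S: MISS, evict X(c=1). Cache: [S(c=1) K(c=4) P(c=5)]
  17. access S: HIT, count now 2. Cache: [S(c=2) K(c=4) P(c=5)]
  18. access X: MISS, evict S(c=2). Cache: [X(c=1) K(c=4) P(c=5)]
  19. access P: HIT, count now 6. Cache: [X(c=1) K(c=4) P(c=6)]
  20. access K: HIT, count now 5. Cache: [X(c=1) K(c=5) P(c=6)]
  21. access S: MISS, evict X(c=1). Cache: [S(c=1) K(c=5) P(c=6)]
  22. access P: HIT, count now 7. Cache: [S(c=1) K(c=5) P(c=7)]
  23. access S: HIT, count now 2. Cache: [S(c=2) K(c=5) P(c=7)]
  24. access S: HIT, count now 3. Cache: [S(c=3) K(c=5) P(c=7)]
  25. access P: HIT, count now 8. Cache: [S(c=3) K(c=5) P(c=8)]
  26. access K: HIT, count now 6. Cache: [S(c=3) K(c=6) P(c=8)]
  27. access P: HIT, count now 9. Cache: [S(c=3) K(c=6) P(c=9)]
  28. access S: HIT, count now 4. Cache: [S(c=4) K(c=6) P(c=9)]
  29. access K: HIT, count now 7. Cache: [S(c=4) K(c=7) P(c=9)]
  30. access T: MISS, evict S(c=4). Cache: [T(c=1) K(c=7) P(c=9)]
  31. access K: HIT, count now 8. Cache: [T(c=1) K(c=8) P(c=9)]
  32. access K: HIT, count now 9. Cache: [T(c=1) P(c=9) K(c=9)]
  33. access K: HIT, count now 10. Cache: [T(c=1) P(c=9) K(c=10)]
Total: 22 hits, 11 misses, 8 evictions

Hit rate = 22/33 = 2/3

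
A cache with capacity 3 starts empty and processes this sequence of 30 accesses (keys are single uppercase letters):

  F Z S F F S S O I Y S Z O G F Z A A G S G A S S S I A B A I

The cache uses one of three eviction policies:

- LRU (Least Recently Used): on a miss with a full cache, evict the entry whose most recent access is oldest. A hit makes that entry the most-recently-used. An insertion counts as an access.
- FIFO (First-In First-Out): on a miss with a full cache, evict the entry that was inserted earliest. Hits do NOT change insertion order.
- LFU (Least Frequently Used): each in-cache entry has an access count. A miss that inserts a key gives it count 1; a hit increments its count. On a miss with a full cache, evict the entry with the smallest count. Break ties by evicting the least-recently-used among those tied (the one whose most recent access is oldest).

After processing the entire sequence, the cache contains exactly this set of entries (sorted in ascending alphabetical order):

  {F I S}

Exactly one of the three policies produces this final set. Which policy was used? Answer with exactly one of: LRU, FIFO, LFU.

Answer: LFU

Derivation:
Simulating under each policy and comparing final sets:
  LRU: final set = {A B I} -> differs
  FIFO: final set = {A B I} -> differs
  LFU: final set = {F I S} -> MATCHES target
Only LFU produces the target set.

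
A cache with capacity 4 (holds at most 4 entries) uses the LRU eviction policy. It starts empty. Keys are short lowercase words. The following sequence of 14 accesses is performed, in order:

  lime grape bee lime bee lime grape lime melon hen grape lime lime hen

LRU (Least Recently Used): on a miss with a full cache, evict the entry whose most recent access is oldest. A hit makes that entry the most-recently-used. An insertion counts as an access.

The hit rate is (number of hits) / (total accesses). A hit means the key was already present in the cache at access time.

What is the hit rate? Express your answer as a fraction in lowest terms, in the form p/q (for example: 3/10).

LRU simulation (capacity=4):
  1. access lime: MISS. Cache (LRU->MRU): [lime]
  2. access grape: MISS. Cache (LRU->MRU): [lime grape]
  3. access bee: MISS. Cache (LRU->MRU): [lime grape bee]
  4. access lime: HIT. Cache (LRU->MRU): [grape bee lime]
  5. access bee: HIT. Cache (LRU->MRU): [grape lime bee]
  6. access lime: HIT. Cache (LRU->MRU): [grape bee lime]
  7. access grape: HIT. Cache (LRU->MRU): [bee lime grape]
  8. access lime: HIT. Cache (LRU->MRU): [bee grape lime]
  9. access melon: MISS. Cache (LRU->MRU): [bee grape lime melon]
  10. access hen: MISS, evict bee. Cache (LRU->MRU): [grape lime melon hen]
  11. access grape: HIT. Cache (LRU->MRU): [lime melon hen grape]
  12. access lime: HIT. Cache (LRU->MRU): [melon hen grape lime]
  13. access lime: HIT. Cache (LRU->MRU): [melon hen grape lime]
  14. access hen: HIT. Cache (LRU->MRU): [melon grape lime hen]
Total: 9 hits, 5 misses, 1 evictions

Hit rate = 9/14

Answer: 9/14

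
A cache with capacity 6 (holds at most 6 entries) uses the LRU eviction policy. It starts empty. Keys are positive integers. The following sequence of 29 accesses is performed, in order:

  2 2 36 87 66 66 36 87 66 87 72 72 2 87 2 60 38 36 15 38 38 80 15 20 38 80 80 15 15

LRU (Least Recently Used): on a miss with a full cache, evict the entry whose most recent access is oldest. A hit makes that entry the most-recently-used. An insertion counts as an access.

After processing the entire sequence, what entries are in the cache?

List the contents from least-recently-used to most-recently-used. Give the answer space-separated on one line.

LRU simulation (capacity=6):
  1. access 2: MISS. Cache (LRU->MRU): [2]
  2. access 2: HIT. Cache (LRU->MRU): [2]
  3. access 36: MISS. Cache (LRU->MRU): [2 36]
  4. access 87: MISS. Cache (LRU->MRU): [2 36 87]
  5. access 66: MISS. Cache (LRU->MRU): [2 36 87 66]
  6. access 66: HIT. Cache (LRU->MRU): [2 36 87 66]
  7. access 36: HIT. Cache (LRU->MRU): [2 87 66 36]
  8. access 87: HIT. Cache (LRU->MRU): [2 66 36 87]
  9. access 66: HIT. Cache (LRU->MRU): [2 36 87 66]
  10. access 87: HIT. Cache (LRU->MRU): [2 36 66 87]
  11. access 72: MISS. Cache (LRU->MRU): [2 36 66 87 72]
  12. access 72: HIT. Cache (LRU->MRU): [2 36 66 87 72]
  13. access 2: HIT. Cache (LRU->MRU): [36 66 87 72 2]
  14. access 87: HIT. Cache (LRU->MRU): [36 66 72 2 87]
  15. access 2: HIT. Cache (LRU->MRU): [36 66 72 87 2]
  16. access 60: MISS. Cache (LRU->MRU): [36 66 72 87 2 60]
  17. access 38: MISS, evict 36. Cache (LRU->MRU): [66 72 87 2 60 38]
  18. access 36: MISS, evict 66. Cache (LRU->MRU): [72 87 2 60 38 36]
  19. access 15: MISS, evict 72. Cache (LRU->MRU): [87 2 60 38 36 15]
  20. access 38: HIT. Cache (LRU->MRU): [87 2 60 36 15 38]
  21. access 38: HIT. Cache (LRU->MRU): [87 2 60 36 15 38]
  22. access 80: MISS, evict 87. Cache (LRU->MRU): [2 60 36 15 38 80]
  23. access 15: HIT. Cache (LRU->MRU): [2 60 36 38 80 15]
  24. access 20: MISS, evict 2. Cache (LRU->MRU): [60 36 38 80 15 20]
  25. access 38: HIT. Cache (LRU->MRU): [60 36 80 15 20 38]
  26. access 80: HIT. Cache (LRU->MRU): [60 36 15 20 38 80]
  27. access 80: HIT. Cache (LRU->MRU): [60 36 15 20 38 80]
  28. access 15: HIT. Cache (LRU->MRU): [60 36 20 38 80 15]
  29. access 15: HIT. Cache (LRU->MRU): [60 36 20 38 80 15]
Total: 18 hits, 11 misses, 5 evictions

Answer: 60 36 20 38 80 15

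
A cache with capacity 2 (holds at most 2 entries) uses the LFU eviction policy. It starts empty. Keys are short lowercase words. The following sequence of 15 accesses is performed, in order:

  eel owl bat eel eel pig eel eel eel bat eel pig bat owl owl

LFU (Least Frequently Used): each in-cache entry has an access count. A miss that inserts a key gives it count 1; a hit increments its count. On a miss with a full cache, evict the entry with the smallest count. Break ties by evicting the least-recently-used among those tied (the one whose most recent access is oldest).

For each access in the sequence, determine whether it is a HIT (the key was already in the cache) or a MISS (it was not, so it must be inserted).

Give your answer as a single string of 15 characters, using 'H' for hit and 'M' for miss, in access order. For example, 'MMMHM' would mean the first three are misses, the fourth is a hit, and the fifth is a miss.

Answer: MMMMHMHHHMHMMMH

Derivation:
LFU simulation (capacity=2):
  1. access eel: MISS. Cache: [eel(c=1)]
  2. access owl: MISS. Cache: [eel(c=1) owl(c=1)]
  3. access bat: MISS, evict eel(c=1). Cache: [owl(c=1) bat(c=1)]
  4. access eel: MISS, evict owl(c=1). Cache: [bat(c=1) eel(c=1)]
  5. access eel: HIT, count now 2. Cache: [bat(c=1) eel(c=2)]
  6. access pig: MISS, evict bat(c=1). Cache: [pig(c=1) eel(c=2)]
  7. access eel: HIT, count now 3. Cache: [pig(c=1) eel(c=3)]
  8. access eel: HIT, count now 4. Cache: [pig(c=1) eel(c=4)]
  9. access eel: HIT, count now 5. Cache: [pig(c=1) eel(c=5)]
  10. access bat: MISS, evict pig(c=1). Cache: [bat(c=1) eel(c=5)]
  11. access eel: HIT, count now 6. Cache: [bat(c=1) eel(c=6)]
  12. access pig: MISS, evict bat(c=1). Cache: [pig(c=1) eel(c=6)]
  13. access bat: MISS, evict pig(c=1). Cache: [bat(c=1) eel(c=6)]
  14. access owl: MISS, evict bat(c=1). Cache: [owl(c=1) eel(c=6)]
  15. access owl: HIT, count now 2. Cache: [owl(c=2) eel(c=6)]
Total: 6 hits, 9 misses, 7 evictions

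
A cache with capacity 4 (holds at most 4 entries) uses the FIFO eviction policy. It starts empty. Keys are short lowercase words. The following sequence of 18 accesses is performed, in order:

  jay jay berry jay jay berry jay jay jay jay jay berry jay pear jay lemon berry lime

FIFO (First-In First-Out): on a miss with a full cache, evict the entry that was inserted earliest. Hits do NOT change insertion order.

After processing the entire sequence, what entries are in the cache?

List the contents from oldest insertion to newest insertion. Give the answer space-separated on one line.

Answer: berry pear lemon lime

Derivation:
FIFO simulation (capacity=4):
  1. access jay: MISS. Cache (old->new): [jay]
  2. access jay: HIT. Cache (old->new): [jay]
  3. access berry: MISS. Cache (old->new): [jay berry]
  4. access jay: HIT. Cache (old->new): [jay berry]
  5. access jay: HIT. Cache (old->new): [jay berry]
  6. access berry: HIT. Cache (old->new): [jay berry]
  7. access jay: HIT. Cache (old->new): [jay berry]
  8. access jay: HIT. Cache (old->new): [jay berry]
  9. access jay: HIT. Cache (old->new): [jay berry]
  10. access jay: HIT. Cache (old->new): [jay berry]
  11. access jay: HIT. Cache (old->new): [jay berry]
  12. access berry: HIT. Cache (old->new): [jay berry]
  13. access jay: HIT. Cache (old->new): [jay berry]
  14. access pear: MISS. Cache (old->new): [jay berry pear]
  15. access jay: HIT. Cache (old->new): [jay berry pear]
  16. access lemon: MISS. Cache (old->new): [jay berry pear lemon]
  17. access berry: HIT. Cache (old->new): [jay berry pear lemon]
  18. access lime: MISS, evict jay. Cache (old->new): [berry pear lemon lime]
Total: 13 hits, 5 misses, 1 evictions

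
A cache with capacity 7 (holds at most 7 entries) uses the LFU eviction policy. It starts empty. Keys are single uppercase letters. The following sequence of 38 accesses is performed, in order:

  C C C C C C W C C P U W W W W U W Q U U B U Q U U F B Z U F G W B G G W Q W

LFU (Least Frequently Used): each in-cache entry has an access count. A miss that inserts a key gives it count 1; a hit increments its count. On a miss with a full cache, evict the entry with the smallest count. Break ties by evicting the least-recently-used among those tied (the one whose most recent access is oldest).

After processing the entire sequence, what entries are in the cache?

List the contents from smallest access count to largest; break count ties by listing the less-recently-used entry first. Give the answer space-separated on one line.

LFU simulation (capacity=7):
  1. access C: MISS. Cache: [C(c=1)]
  2. access C: HIT, count now 2. Cache: [C(c=2)]
  3. access C: HIT, count now 3. Cache: [C(c=3)]
  4. access C: HIT, count now 4. Cache: [C(c=4)]
  5. access C: HIT, count now 5. Cache: [C(c=5)]
  6. access C: HIT, count now 6. Cache: [C(c=6)]
  7. access W: MISS. Cache: [W(c=1) C(c=6)]
  8. access C: HIT, count now 7. Cache: [W(c=1) C(c=7)]
  9. access C: HIT, count now 8. Cache: [W(c=1) C(c=8)]
  10. access P: MISS. Cache: [W(c=1) P(c=1) C(c=8)]
  11. access U: MISS. Cache: [W(c=1) P(c=1) U(c=1) C(c=8)]
  12. access W: HIT, count now 2. Cache: [P(c=1) U(c=1) W(c=2) C(c=8)]
  13. access W: HIT, count now 3. Cache: [P(c=1) U(c=1) W(c=3) C(c=8)]
  14. access W: HIT, count now 4. Cache: [P(c=1) U(c=1) W(c=4) C(c=8)]
  15. access W: HIT, count now 5. Cache: [P(c=1) U(c=1) W(c=5) C(c=8)]
  16. access U: HIT, count now 2. Cache: [P(c=1) U(c=2) W(c=5) C(c=8)]
  17. access W: HIT, count now 6. Cache: [P(c=1) U(c=2) W(c=6) C(c=8)]
  18. access Q: MISS. Cache: [P(c=1) Q(c=1) U(c=2) W(c=6) C(c=8)]
  19. access U: HIT, count now 3. Cache: [P(c=1) Q(c=1) U(c=3) W(c=6) C(c=8)]
  20. access U: HIT, count now 4. Cache: [P(c=1) Q(c=1) U(c=4) W(c=6) C(c=8)]
  21. access B: MISS. Cache: [P(c=1) Q(c=1) B(c=1) U(c=4) W(c=6) C(c=8)]
  22. access U: HIT, count now 5. Cache: [P(c=1) Q(c=1) B(c=1) U(c=5) W(c=6) C(c=8)]
  23. access Q: HIT, count now 2. Cache: [P(c=1) B(c=1) Q(c=2) U(c=5) W(c=6) C(c=8)]
  24. access U: HIT, count now 6. Cache: [P(c=1) B(c=1) Q(c=2) W(c=6) U(c=6) C(c=8)]
  25. access U: HIT, count now 7. Cache: [P(c=1) B(c=1) Q(c=2) W(c=6) U(c=7) C(c=8)]
  26. access F: MISS. Cache: [P(c=1) B(c=1) F(c=1) Q(c=2) W(c=6) U(c=7) C(c=8)]
  27. access B: HIT, count now 2. Cache: [P(c=1) F(c=1) Q(c=2) B(c=2) W(c=6) U(c=7) C(c=8)]
  28. access Z: MISS, evict P(c=1). Cache: [F(c=1) Z(c=1) Q(c=2) B(c=2) W(c=6) U(c=7) C(c=8)]
  29. access U: HIT, count now 8. Cache: [F(c=1) Z(c=1) Q(c=2) B(c=2) W(c=6) C(c=8) U(c=8)]
  30. access F: HIT, count now 2. Cache: [Z(c=1) Q(c=2) B(c=2) F(c=2) W(c=6) C(c=8) U(c=8)]
  31. access G: MISS, evict Z(c=1). Cache: [G(c=1) Q(c=2) B(c=2) F(c=2) W(c=6) C(c=8) U(c=8)]
  32. access W: HIT, count now 7. Cache: [G(c=1) Q(c=2) B(c=2) F(c=2) W(c=7) C(c=8) U(c=8)]
  33. access B: HIT, count now 3. Cache: [G(c=1) Q(c=2) F(c=2) B(c=3) W(c=7) C(c=8) U(c=8)]
  34. access G: HIT, count now 2. Cache: [Q(c=2) F(c=2) G(c=2) B(c=3) W(c=7) C(c=8) U(c=8)]
  35. access G: HIT, count now 3. Cache: [Q(c=2) F(c=2) B(c=3) G(c=3) W(c=7) C(c=8) U(c=8)]
  36. access W: HIT, count now 8. Cache: [Q(c=2) F(c=2) B(c=3) G(c=3) C(c=8) U(c=8) W(c=8)]
  37. access Q: HIT, count now 3. Cache: [F(c=2) B(c=3) G(c=3) Q(c=3) C(c=8) U(c=8) W(c=8)]
  38. access W: HIT, count now 9. Cache: [F(c=2) B(c=3) G(c=3) Q(c=3) C(c=8) U(c=8) W(c=9)]
Total: 29 hits, 9 misses, 2 evictions

Answer: F B G Q C U W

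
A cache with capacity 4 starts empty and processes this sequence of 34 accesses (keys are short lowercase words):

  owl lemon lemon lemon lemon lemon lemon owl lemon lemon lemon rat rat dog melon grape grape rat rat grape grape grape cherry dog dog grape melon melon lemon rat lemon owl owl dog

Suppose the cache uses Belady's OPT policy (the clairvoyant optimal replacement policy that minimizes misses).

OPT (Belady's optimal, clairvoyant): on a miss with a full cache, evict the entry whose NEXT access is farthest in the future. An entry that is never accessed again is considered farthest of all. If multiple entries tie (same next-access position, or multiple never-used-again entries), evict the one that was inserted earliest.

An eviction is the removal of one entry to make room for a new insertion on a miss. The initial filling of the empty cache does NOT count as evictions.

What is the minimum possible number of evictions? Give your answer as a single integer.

Answer: 6

Derivation:
OPT (Belady) simulation (capacity=4):
  1. access owl: MISS. Cache: [owl]
  2. access lemon: MISS. Cache: [owl lemon]
  3. access lemon: HIT. Next use of lemon: step 4. Cache: [owl lemon]
  4. access lemon: HIT. Next use of lemon: step 5. Cache: [owl lemon]
  5. access lemon: HIT. Next use of lemon: step 6. Cache: [owl lemon]
  6. access lemon: HIT. Next use of lemon: step 7. Cache: [owl lemon]
  7. access lemon: HIT. Next use of lemon: step 9. Cache: [owl lemon]
  8. access owl: HIT. Next use of owl: step 32. Cache: [owl lemon]
  9. access lemon: HIT. Next use of lemon: step 10. Cache: [owl lemon]
  10. access lemon: HIT. Next use of lemon: step 11. Cache: [owl lemon]
  11. access lemon: HIT. Next use of lemon: step 29. Cache: [owl lemon]
  12. access rat: MISS. Cache: [owl lemon rat]
  13. access rat: HIT. Next use of rat: step 18. Cache: [owl lemon rat]
  14. access dog: MISS. Cache: [owl lemon rat dog]
  15. access melon: MISS, evict owl (next use: step 32). Cache: [lemon rat dog melon]
  16. access grape: MISS, evict lemon (next use: step 29). Cache: [rat dog melon grape]
  17. access grape: HIT. Next use of grape: step 20. Cache: [rat dog melon grape]
  18. access rat: HIT. Next use of rat: step 19. Cache: [rat dog melon grape]
  19. access rat: HIT. Next use of rat: step 30. Cache: [rat dog melon grape]
  20. access grape: HIT. Next use of grape: step 21. Cache: [rat dog melon grape]
  21. access grape: HIT. Next use of grape: step 22. Cache: [rat dog melon grape]
  22. access grape: HIT. Next use of grape: step 26. Cache: [rat dog melon grape]
  23. access cherry: MISS, evict rat (next use: step 30). Cache: [dog melon grape cherry]
  24. access dog: HIT. Next use of dog: step 25. Cache: [dog melon grape cherry]
  25. access dog: HIT. Next use of dog: step 34. Cache: [dog melon grape cherry]
  26. access grape: HIT. Next use of grape: never. Cache: [dog melon grape cherry]
  27. access melon: HIT. Next use of melon: step 28. Cache: [dog melon grape cherry]
  28. access melon: HIT. Next use of melon: never. Cache: [dog melon grape cherry]
  29. access lemon: MISS, evict melon (next use: never). Cache: [dog grape cherry lemon]
  30. access rat: MISS, evict grape (next use: never). Cache: [dog cherry lemon rat]
  31. access lemon: HIT. Next use of lemon: never. Cache: [dog cherry lemon rat]
  32. access owl: MISS, evict cherry (next use: never). Cache: [dog lemon rat owl]
  33. access owl: HIT. Next use of owl: never. Cache: [dog lemon rat owl]
  34. access dog: HIT. Next use of dog: never. Cache: [dog lemon rat owl]
Total: 24 hits, 10 misses, 6 evictions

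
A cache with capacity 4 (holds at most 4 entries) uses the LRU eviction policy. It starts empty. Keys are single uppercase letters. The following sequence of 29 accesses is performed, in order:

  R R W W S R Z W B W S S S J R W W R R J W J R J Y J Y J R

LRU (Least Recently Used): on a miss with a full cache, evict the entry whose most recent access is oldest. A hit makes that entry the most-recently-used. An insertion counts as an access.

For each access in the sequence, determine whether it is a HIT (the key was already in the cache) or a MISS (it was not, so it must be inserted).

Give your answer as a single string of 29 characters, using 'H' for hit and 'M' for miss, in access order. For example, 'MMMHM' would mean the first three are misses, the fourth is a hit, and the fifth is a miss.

LRU simulation (capacity=4):
  1. access R: MISS. Cache (LRU->MRU): [R]
  2. access R: HIT. Cache (LRU->MRU): [R]
  3. access W: MISS. Cache (LRU->MRU): [R W]
  4. access W: HIT. Cache (LRU->MRU): [R W]
  5. access S: MISS. Cache (LRU->MRU): [R W S]
  6. access R: HIT. Cache (LRU->MRU): [W S R]
  7. access Z: MISS. Cache (LRU->MRU): [W S R Z]
  8. access W: HIT. Cache (LRU->MRU): [S R Z W]
  9. access B: MISS, evict S. Cache (LRU->MRU): [R Z W B]
  10. access W: HIT. Cache (LRU->MRU): [R Z B W]
  11. access S: MISS, evict R. Cache (LRU->MRU): [Z B W S]
  12. access S: HIT. Cache (LRU->MRU): [Z B W S]
  13. access S: HIT. Cache (LRU->MRU): [Z B W S]
  14. access J: MISS, evict Z. Cache (LRU->MRU): [B W S J]
  15. access R: MISS, evict B. Cache (LRU->MRU): [W S J R]
  16. access W: HIT. Cache (LRU->MRU): [S J R W]
  17. access W: HIT. Cache (LRU->MRU): [S J R W]
  18. access R: HIT. Cache (LRU->MRU): [S J W R]
  19. access R: HIT. Cache (LRU->MRU): [S J W R]
  20. access J: HIT. Cache (LRU->MRU): [S W R J]
  21. access W: HIT. Cache (LRU->MRU): [S R J W]
  22. access J: HIT. Cache (LRU->MRU): [S R W J]
  23. access R: HIT. Cache (LRU->MRU): [S W J R]
  24. access J: HIT. Cache (LRU->MRU): [S W R J]
  25. access Y: MISS, evict S. Cache (LRU->MRU): [W R J Y]
  26. access J: HIT. Cache (LRU->MRU): [W R Y J]
  27. access Y: HIT. Cache (LRU->MRU): [W R J Y]
  28. access J: HIT. Cache (LRU->MRU): [W R Y J]
  29. access R: HIT. Cache (LRU->MRU): [W Y J R]
Total: 20 hits, 9 misses, 5 evictions

Answer: MHMHMHMHMHMHHMMHHHHHHHHHMHHHH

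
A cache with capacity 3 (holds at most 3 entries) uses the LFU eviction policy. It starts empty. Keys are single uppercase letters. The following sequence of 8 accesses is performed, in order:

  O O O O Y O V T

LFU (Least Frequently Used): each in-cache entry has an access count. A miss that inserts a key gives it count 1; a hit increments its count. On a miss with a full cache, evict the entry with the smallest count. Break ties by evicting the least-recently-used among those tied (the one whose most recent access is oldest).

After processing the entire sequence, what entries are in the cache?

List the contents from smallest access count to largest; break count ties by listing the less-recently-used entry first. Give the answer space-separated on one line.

LFU simulation (capacity=3):
  1. access O: MISS. Cache: [O(c=1)]
  2. access O: HIT, count now 2. Cache: [O(c=2)]
  3. access O: HIT, count now 3. Cache: [O(c=3)]
  4. access O: HIT, count now 4. Cache: [O(c=4)]
  5. access Y: MISS. Cache: [Y(c=1) O(c=4)]
  6. access O: HIT, count now 5. Cache: [Y(c=1) O(c=5)]
  7. access V: MISS. Cache: [Y(c=1) V(c=1) O(c=5)]
  8. access T: MISS, evict Y(c=1). Cache: [V(c=1) T(c=1) O(c=5)]
Total: 4 hits, 4 misses, 1 evictions

Answer: V T O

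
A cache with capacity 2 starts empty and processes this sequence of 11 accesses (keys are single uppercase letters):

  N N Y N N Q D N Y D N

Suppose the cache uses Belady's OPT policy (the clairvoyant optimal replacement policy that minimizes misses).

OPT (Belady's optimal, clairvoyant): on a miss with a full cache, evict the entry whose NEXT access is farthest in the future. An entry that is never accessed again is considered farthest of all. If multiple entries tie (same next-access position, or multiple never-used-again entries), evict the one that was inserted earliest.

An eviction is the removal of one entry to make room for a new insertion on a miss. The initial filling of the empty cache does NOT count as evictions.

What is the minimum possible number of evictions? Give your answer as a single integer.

OPT (Belady) simulation (capacity=2):
  1. access N: MISS. Cache: [N]
  2. access N: HIT. Next use of N: step 4. Cache: [N]
  3. access Y: MISS. Cache: [N Y]
  4. access N: HIT. Next use of N: step 5. Cache: [N Y]
  5. access N: HIT. Next use of N: step 8. Cache: [N Y]
  6. access Q: MISS, evict Y (next use: step 9). Cache: [N Q]
  7. access D: MISS, evict Q (next use: never). Cache: [N D]
  8. access N: HIT. Next use of N: step 11. Cache: [N D]
  9. access Y: MISS, evict N (next use: step 11). Cache: [D Y]
  10. access D: HIT. Next use of D: never. Cache: [D Y]
  11. access N: MISS, evict D (next use: never). Cache: [Y N]
Total: 5 hits, 6 misses, 4 evictions

Answer: 4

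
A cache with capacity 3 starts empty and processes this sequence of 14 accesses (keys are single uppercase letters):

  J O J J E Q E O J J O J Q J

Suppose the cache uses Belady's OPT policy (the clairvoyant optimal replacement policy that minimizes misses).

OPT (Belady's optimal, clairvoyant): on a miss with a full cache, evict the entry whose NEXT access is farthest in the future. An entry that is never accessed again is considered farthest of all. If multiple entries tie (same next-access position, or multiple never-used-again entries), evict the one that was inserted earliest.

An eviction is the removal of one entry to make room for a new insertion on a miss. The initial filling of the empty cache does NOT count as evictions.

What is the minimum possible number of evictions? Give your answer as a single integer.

Answer: 2

Derivation:
OPT (Belady) simulation (capacity=3):
  1. access J: MISS. Cache: [J]
  2. access O: MISS. Cache: [J O]
  3. access J: HIT. Next use of J: step 4. Cache: [J O]
  4. access J: HIT. Next use of J: step 9. Cache: [J O]
  5. access E: MISS. Cache: [J O E]
  6. access Q: MISS, evict J (next use: step 9). Cache: [O E Q]
  7. access E: HIT. Next use of E: never. Cache: [O E Q]
  8. access O: HIT. Next use of O: step 11. Cache: [O E Q]
  9. access J: MISS, evict E (next use: never). Cache: [O Q J]
  10. access J: HIT. Next use of J: step 12. Cache: [O Q J]
  11. access O: HIT. Next use of O: never. Cache: [O Q J]
  12. access J: HIT. Next use of J: step 14. Cache: [O Q J]
  13. access Q: HIT. Next use of Q: never. Cache: [O Q J]
  14. access J: HIT. Next use of J: never. Cache: [O Q J]
Total: 9 hits, 5 misses, 2 evictions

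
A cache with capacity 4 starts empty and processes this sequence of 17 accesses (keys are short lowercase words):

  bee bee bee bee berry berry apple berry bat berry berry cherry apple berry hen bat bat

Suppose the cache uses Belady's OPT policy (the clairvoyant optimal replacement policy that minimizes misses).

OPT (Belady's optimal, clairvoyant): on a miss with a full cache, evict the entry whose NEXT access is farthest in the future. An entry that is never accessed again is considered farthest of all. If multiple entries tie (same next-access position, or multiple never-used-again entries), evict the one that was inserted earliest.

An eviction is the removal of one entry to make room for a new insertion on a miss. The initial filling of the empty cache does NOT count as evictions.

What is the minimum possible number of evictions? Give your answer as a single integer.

OPT (Belady) simulation (capacity=4):
  1. access bee: MISS. Cache: [bee]
  2. access bee: HIT. Next use of bee: step 3. Cache: [bee]
  3. access bee: HIT. Next use of bee: step 4. Cache: [bee]
  4. access bee: HIT. Next use of bee: never. Cache: [bee]
  5. access berry: MISS. Cache: [bee berry]
  6. access berry: HIT. Next use of berry: step 8. Cache: [bee berry]
  7. access apple: MISS. Cache: [bee berry apple]
  8. access berry: HIT. Next use of berry: step 10. Cache: [bee berry apple]
  9. access bat: MISS. Cache: [bee berry apple bat]
  10. access berry: HIT. Next use of berry: step 11. Cache: [bee berry apple bat]
  11. access berry: HIT. Next use of berry: step 14. Cache: [bee berry apple bat]
  12. access cherry: MISS, evict bee (next use: never). Cache: [berry apple bat cherry]
  13. access apple: HIT. Next use of apple: never. Cache: [berry apple bat cherry]
  14. access berry: HIT. Next use of berry: never. Cache: [berry apple bat cherry]
  15. access hen: MISS, evict berry (next use: never). Cache: [apple bat cherry hen]
  16. access bat: HIT. Next use of bat: step 17. Cache: [apple bat cherry hen]
  17. access bat: HIT. Next use of bat: never. Cache: [apple bat cherry hen]
Total: 11 hits, 6 misses, 2 evictions

Answer: 2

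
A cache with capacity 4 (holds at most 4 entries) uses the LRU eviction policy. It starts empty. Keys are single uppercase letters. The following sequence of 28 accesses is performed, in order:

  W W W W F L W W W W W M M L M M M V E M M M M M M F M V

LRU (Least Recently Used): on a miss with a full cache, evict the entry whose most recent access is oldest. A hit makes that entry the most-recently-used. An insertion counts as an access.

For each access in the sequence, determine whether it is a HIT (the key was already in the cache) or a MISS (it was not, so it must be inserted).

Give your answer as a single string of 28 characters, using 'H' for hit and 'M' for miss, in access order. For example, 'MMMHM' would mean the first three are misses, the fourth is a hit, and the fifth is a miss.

Answer: MHHHMMHHHHHMHHHHHMMHHHHHHMHH

Derivation:
LRU simulation (capacity=4):
  1. access W: MISS. Cache (LRU->MRU): [W]
  2. access W: HIT. Cache (LRU->MRU): [W]
  3. access W: HIT. Cache (LRU->MRU): [W]
  4. access W: HIT. Cache (LRU->MRU): [W]
  5. access F: MISS. Cache (LRU->MRU): [W F]
  6. access L: MISS. Cache (LRU->MRU): [W F L]
  7. access W: HIT. Cache (LRU->MRU): [F L W]
  8. access W: HIT. Cache (LRU->MRU): [F L W]
  9. access W: HIT. Cache (LRU->MRU): [F L W]
  10. access W: HIT. Cache (LRU->MRU): [F L W]
  11. access W: HIT. Cache (LRU->MRU): [F L W]
  12. access M: MISS. Cache (LRU->MRU): [F L W M]
  13. access M: HIT. Cache (LRU->MRU): [F L W M]
  14. access L: HIT. Cache (LRU->MRU): [F W M L]
  15. access M: HIT. Cache (LRU->MRU): [F W L M]
  16. access M: HIT. Cache (LRU->MRU): [F W L M]
  17. access M: HIT. Cache (LRU->MRU): [F W L M]
  18. access V: MISS, evict F. Cache (LRU->MRU): [W L M V]
  19. access E: MISS, evict W. Cache (LRU->MRU): [L M V E]
  20. access M: HIT. Cache (LRU->MRU): [L V E M]
  21. access M: HIT. Cache (LRU->MRU): [L V E M]
  22. access M: HIT. Cache (LRU->MRU): [L V E M]
  23. access M: HIT. Cache (LRU->MRU): [L V E M]
  24. access M: HIT. Cache (LRU->MRU): [L V E M]
  25. access M: HIT. Cache (LRU->MRU): [L V E M]
  26. access F: MISS, evict L. Cache (LRU->MRU): [V E M F]
  27. access M: HIT. Cache (LRU->MRU): [V E F M]
  28. access V: HIT. Cache (LRU->MRU): [E F M V]
Total: 21 hits, 7 misses, 3 evictions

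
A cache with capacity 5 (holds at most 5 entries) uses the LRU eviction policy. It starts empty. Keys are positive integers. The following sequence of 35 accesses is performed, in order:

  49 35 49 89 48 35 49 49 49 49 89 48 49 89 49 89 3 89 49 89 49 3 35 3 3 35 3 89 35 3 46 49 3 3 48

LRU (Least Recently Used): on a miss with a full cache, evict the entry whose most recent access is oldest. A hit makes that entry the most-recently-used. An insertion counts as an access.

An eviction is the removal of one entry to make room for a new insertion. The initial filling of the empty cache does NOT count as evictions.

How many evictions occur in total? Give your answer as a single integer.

LRU simulation (capacity=5):
  1. access 49: MISS. Cache (LRU->MRU): [49]
  2. access 35: MISS. Cache (LRU->MRU): [49 35]
  3. access 49: HIT. Cache (LRU->MRU): [35 49]
  4. access 89: MISS. Cache (LRU->MRU): [35 49 89]
  5. access 48: MISS. Cache (LRU->MRU): [35 49 89 48]
  6. access 35: HIT. Cache (LRU->MRU): [49 89 48 35]
  7. access 49: HIT. Cache (LRU->MRU): [89 48 35 49]
  8. access 49: HIT. Cache (LRU->MRU): [89 48 35 49]
  9. access 49: HIT. Cache (LRU->MRU): [89 48 35 49]
  10. access 49: HIT. Cache (LRU->MRU): [89 48 35 49]
  11. access 89: HIT. Cache (LRU->MRU): [48 35 49 89]
  12. access 48: HIT. Cache (LRU->MRU): [35 49 89 48]
  13. access 49: HIT. Cache (LRU->MRU): [35 89 48 49]
  14. access 89: HIT. Cache (LRU->MRU): [35 48 49 89]
  15. access 49: HIT. Cache (LRU->MRU): [35 48 89 49]
  16. access 89: HIT. Cache (LRU->MRU): [35 48 49 89]
  17. access 3: MISS. Cache (LRU->MRU): [35 48 49 89 3]
  18. access 89: HIT. Cache (LRU->MRU): [35 48 49 3 89]
  19. access 49: HIT. Cache (LRU->MRU): [35 48 3 89 49]
  20. access 89: HIT. Cache (LRU->MRU): [35 48 3 49 89]
  21. access 49: HIT. Cache (LRU->MRU): [35 48 3 89 49]
  22. access 3: HIT. Cache (LRU->MRU): [35 48 89 49 3]
  23. access 35: HIT. Cache (LRU->MRU): [48 89 49 3 35]
  24. access 3: HIT. Cache (LRU->MRU): [48 89 49 35 3]
  25. access 3: HIT. Cache (LRU->MRU): [48 89 49 35 3]
  26. access 35: HIT. Cache (LRU->MRU): [48 89 49 3 35]
  27. access 3: HIT. Cache (LRU->MRU): [48 89 49 35 3]
  28. access 89: HIT. Cache (LRU->MRU): [48 49 35 3 89]
  29. access 35: HIT. Cache (LRU->MRU): [48 49 3 89 35]
  30. access 3: HIT. Cache (LRU->MRU): [48 49 89 35 3]
  31. access 46: MISS, evict 48. Cache (LRU->MRU): [49 89 35 3 46]
  32. access 49: HIT. Cache (LRU->MRU): [89 35 3 46 49]
  33. access 3: HIT. Cache (LRU->MRU): [89 35 46 49 3]
  34. access 3: HIT. Cache (LRU->MRU): [89 35 46 49 3]
  35. access 48: MISS, evict 89. Cache (LRU->MRU): [35 46 49 3 48]
Total: 28 hits, 7 misses, 2 evictions

Answer: 2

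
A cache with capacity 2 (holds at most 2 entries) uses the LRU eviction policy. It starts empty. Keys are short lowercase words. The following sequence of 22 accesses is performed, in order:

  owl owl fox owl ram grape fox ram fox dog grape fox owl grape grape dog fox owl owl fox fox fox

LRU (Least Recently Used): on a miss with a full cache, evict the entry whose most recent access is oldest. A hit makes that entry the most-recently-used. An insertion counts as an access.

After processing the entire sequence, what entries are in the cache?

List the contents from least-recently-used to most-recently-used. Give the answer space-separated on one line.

Answer: owl fox

Derivation:
LRU simulation (capacity=2):
  1. access owl: MISS. Cache (LRU->MRU): [owl]
  2. access owl: HIT. Cache (LRU->MRU): [owl]
  3. access fox: MISS. Cache (LRU->MRU): [owl fox]
  4. access owl: HIT. Cache (LRU->MRU): [fox owl]
  5. access ram: MISS, evict fox. Cache (LRU->MRU): [owl ram]
  6. access grape: MISS, evict owl. Cache (LRU->MRU): [ram grape]
  7. access fox: MISS, evict ram. Cache (LRU->MRU): [grape fox]
  8. access ram: MISS, evict grape. Cache (LRU->MRU): [fox ram]
  9. access fox: HIT. Cache (LRU->MRU): [ram fox]
  10. access dog: MISS, evict ram. Cache (LRU->MRU): [fox dog]
  11. access grape: MISS, evict fox. Cache (LRU->MRU): [dog grape]
  12. access fox: MISS, evict dog. Cache (LRU->MRU): [grape fox]
  13. access owl: MISS, evict grape. Cache (LRU->MRU): [fox owl]
  14. access grape: MISS, evict fox. Cache (LRU->MRU): [owl grape]
  15. access grape: HIT. Cache (LRU->MRU): [owl grape]
  16. access dog: MISS, evict owl. Cache (LRU->MRU): [grape dog]
  17. access fox: MISS, evict grape. Cache (LRU->MRU): [dog fox]
  18. access owl: MISS, evict dog. Cache (LRU->MRU): [fox owl]
  19. access owl: HIT. Cache (LRU->MRU): [fox owl]
  20. access fox: HIT. Cache (LRU->MRU): [owl fox]
  21. access fox: HIT. Cache (LRU->MRU): [owl fox]
  22. access fox: HIT. Cache (LRU->MRU): [owl fox]
Total: 8 hits, 14 misses, 12 evictions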